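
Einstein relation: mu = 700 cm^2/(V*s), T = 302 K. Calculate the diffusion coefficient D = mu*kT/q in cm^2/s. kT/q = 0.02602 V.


Step 1: D = mu * (kT/q)
Step 2: D = 700 * 0.02602
Step 3: D = 18.21 cm^2/s

18.21


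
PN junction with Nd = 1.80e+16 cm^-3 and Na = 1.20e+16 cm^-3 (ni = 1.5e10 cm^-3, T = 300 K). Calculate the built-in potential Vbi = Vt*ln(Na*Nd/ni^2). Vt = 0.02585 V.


Step 1: Compute Na*Nd/ni^2 = 1.20e+16 * 1.80e+16 / (1.5e10)^2 = 9.6000e+11
Step 2: ln(9.6000e+11) = 27.5902
Step 3: Vbi = 0.02585 * 27.5902 = 0.713 V

0.713


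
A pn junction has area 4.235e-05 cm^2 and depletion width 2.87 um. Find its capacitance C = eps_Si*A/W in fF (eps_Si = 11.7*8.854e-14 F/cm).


Step 1: eps_Si = 11.7 * 8.854e-14 = 1.035918e-12 F/cm
Step 2: W in cm = 2.87 * 1e-4 = 2.87e-04 cm
Step 3: C = 1.035918e-12 * 4.235e-05 / 2.87e-04 = 1.528611e-13 F
Step 4: C = 152.86 fF

152.86


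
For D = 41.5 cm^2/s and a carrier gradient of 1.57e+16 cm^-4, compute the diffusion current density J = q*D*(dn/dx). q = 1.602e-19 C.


Step 1: J = q * D * (dn/dx)
Step 2: J = 1.602e-19 * 41.5 * 1.57e+16
Step 3: J = 1.04e-01 A/cm^2

1.04e-01


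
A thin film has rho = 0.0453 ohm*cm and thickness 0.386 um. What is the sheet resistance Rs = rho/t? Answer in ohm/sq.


Step 1: Convert thickness to cm: t = 0.386 um = 3.8600e-05 cm
Step 2: Rs = rho / t = 0.0453 / 3.8600e-05
Step 3: Rs = 1173.6 ohm/sq

1173.6


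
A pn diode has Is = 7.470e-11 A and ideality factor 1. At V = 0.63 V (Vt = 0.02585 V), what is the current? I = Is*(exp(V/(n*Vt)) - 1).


Step 1: V/(n*Vt) = 0.63/(1*0.02585) = 24.3714
Step 2: exp(24.3714) = 3.8403e+10
Step 3: I = 7.470e-11 * (3.8403e+10 - 1) = 2.87e+00 A

2.87e+00


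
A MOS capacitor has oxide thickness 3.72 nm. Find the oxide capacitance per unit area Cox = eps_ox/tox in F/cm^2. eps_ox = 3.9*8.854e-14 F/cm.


Step 1: eps_ox = 3.9 * 8.854e-14 = 3.45306e-13 F/cm
Step 2: tox in cm = 3.72 nm * 1e-7 = 3.7200e-07 cm
Step 3: Cox = 3.45306e-13 / 3.7200e-07 = 9.28e-07 F/cm^2

9.28e-07


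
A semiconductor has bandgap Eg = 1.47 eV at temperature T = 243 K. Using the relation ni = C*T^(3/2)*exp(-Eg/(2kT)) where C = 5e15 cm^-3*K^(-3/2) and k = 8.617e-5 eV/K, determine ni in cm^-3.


Step 1: Compute kT = 8.617e-5 * 243 = 0.02093931 eV
Step 2: Exponent = -Eg/(2kT) = -1.47/(2*0.02093931) = -35.10144
Step 3: T^(3/2) = 243^1.5 = 3788.00
Step 4: ni = 5e15 * 3788.00 * exp(-35.10144) = 1.08e+04 cm^-3

1.08e+04


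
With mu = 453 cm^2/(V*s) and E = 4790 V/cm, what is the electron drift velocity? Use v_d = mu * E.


Step 1: v_d = mu * E
Step 2: v_d = 453 * 4790 = 2169870
Step 3: v_d = 2.17e+06 cm/s

2.17e+06


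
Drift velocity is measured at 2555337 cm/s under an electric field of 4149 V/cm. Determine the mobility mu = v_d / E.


Step 1: mu = v_d / E
Step 2: mu = 2555337 / 4149
Step 3: mu = 615.89 cm^2/(V*s)

615.89


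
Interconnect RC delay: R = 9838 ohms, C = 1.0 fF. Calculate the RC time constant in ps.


Step 1: tau = R * C
Step 2: tau = 9838 * 1.0 fF = 9838 * 1.0e-15 F
Step 3: tau = 9.838e-12 s = 9.838 ps

9.838


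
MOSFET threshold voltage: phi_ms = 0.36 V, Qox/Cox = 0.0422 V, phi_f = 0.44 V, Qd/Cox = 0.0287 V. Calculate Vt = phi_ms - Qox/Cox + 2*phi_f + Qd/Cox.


Step 1: Vt = phi_ms - Qox/Cox + 2*phi_f + Qd/Cox
Step 2: Vt = 0.36 - 0.0422 + 2*0.44 + 0.0287
Step 3: Vt = 0.36 - 0.0422 + 0.88 + 0.0287
Step 4: Vt = 1.2265 V

1.2265


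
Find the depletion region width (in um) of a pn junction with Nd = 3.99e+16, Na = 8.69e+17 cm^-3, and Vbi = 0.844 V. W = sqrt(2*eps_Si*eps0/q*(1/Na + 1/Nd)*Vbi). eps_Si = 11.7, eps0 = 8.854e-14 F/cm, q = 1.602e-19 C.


Step 1: 1/Na + 1/Nd = 1/8.69e+17 + 1/3.99e+16 = 2.62134e-17
Step 2: 2*eps*eps0/q = 2*11.7*8.854e-14/1.602e-19 = 1.293281e+07
Step 3: W^2 = 1.293281e+07 * 2.62134e-17 * 0.844 = 2.86127e-10
Step 4: W = sqrt(2.86127e-10) = 1.692e-05 cm = 0.1692 um

0.1692


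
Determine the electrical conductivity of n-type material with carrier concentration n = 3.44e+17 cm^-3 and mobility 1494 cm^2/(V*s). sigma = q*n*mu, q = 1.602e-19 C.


Step 1: sigma = q * n * mu
Step 2: sigma = 1.602e-19 * 3.44e+17 * 1494
Step 3: sigma = 8.233e+01 S/cm

8.233e+01


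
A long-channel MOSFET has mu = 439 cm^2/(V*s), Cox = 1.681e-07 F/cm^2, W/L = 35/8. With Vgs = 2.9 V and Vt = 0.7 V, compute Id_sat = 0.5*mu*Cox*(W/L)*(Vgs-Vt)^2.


Step 1: Overdrive voltage Vov = Vgs - Vt = 2.9 - 0.7 = 2.2 V
Step 2: W/L = 35/8 = 4.375
Step 3: Id = 0.5 * 439 * 1.681e-07 * 4.375 * 2.2^2
Step 4: Id = 7.81e-04 A

7.81e-04


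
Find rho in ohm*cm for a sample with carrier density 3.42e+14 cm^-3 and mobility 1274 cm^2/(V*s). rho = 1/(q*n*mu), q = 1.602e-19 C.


Step 1: sigma = q * n * mu = 1.602e-19 * 3.42e+14 * 1274 = 6.98004e-02 S/cm
Step 2: rho = 1 / sigma = 1 / 6.98004e-02 = 14.33 ohm*cm

14.33


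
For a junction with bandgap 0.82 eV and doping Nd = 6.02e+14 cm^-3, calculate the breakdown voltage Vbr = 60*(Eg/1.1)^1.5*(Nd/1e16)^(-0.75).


Step 1: Eg/1.1 = 0.82/1.1 = 0.745455
Step 2: (Eg/1.1)^1.5 = 0.745455^1.5 = 0.643624
Step 3: (Nd/1e16)^(-0.75) = (0.0602)^(-0.75) = 8.228158
Step 4: Vbr = 60 * 0.643624 * 8.228158 = 317.8 V

317.8


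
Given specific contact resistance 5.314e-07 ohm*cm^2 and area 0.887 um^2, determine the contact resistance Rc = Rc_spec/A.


Step 1: Convert area to cm^2: 0.887 um^2 = 8.8700e-09 cm^2
Step 2: Rc = Rc_spec / A = 5.314e-07 / 8.8700e-09
Step 3: Rc = 5.99e+01 ohms

5.99e+01


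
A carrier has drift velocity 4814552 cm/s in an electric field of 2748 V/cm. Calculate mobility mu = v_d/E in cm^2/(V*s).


Step 1: mu = v_d / E
Step 2: mu = 4814552 / 2748
Step 3: mu = 1752.02 cm^2/(V*s)

1752.02


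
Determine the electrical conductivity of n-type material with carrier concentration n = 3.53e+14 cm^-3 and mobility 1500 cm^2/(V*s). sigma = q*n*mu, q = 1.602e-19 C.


Step 1: sigma = q * n * mu
Step 2: sigma = 1.602e-19 * 3.53e+14 * 1500
Step 3: sigma = 8.483e-02 S/cm

8.483e-02


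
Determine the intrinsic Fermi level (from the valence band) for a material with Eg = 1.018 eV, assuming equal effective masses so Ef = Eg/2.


Step 1: For an intrinsic semiconductor, the Fermi level sits at midgap.
Step 2: Ef = Eg / 2 = 1.018 / 2 = 0.509 eV

0.509


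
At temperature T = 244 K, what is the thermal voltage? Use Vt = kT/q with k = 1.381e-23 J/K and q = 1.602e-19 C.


Step 1: kT = 1.381e-23 * 244 = 3.36964e-21 J
Step 2: Vt = kT/q = 3.36964e-21 / 1.602e-19
Step 3: Vt = 0.02103 V

0.02103


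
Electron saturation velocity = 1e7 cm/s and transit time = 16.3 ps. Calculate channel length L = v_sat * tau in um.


Step 1: tau in seconds = 16.3 ps * 1e-12 = 1.6300e-11 s
Step 2: L = v_sat * tau = 1e7 * 1.6300e-11 = 1.6300e-04 cm
Step 3: L in um = 1.6300e-04 * 1e4 = 1.63 um

1.63


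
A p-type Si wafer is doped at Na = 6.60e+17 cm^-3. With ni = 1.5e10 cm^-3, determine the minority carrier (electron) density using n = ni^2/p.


Step 1: Majority hole concentration p ≈ Na = 6.60e+17 cm^-3
Step 2: n = ni^2 / Na = (1.5e10)^2 / 6.60e+17
Step 3: n = 3.41e+02 cm^-3

3.41e+02


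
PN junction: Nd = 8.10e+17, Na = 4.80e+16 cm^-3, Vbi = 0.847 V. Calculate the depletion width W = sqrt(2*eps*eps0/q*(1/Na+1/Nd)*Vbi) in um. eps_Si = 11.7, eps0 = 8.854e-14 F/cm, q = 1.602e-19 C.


Step 1: 1/Na + 1/Nd = 1/4.80e+16 + 1/8.10e+17 = 2.20679e-17
Step 2: 2*eps*eps0/q = 2*11.7*8.854e-14/1.602e-19 = 1.293281e+07
Step 3: W^2 = 1.293281e+07 * 2.20679e-17 * 0.847 = 2.41734e-10
Step 4: W = sqrt(2.41734e-10) = 1.555e-05 cm = 0.1555 um

0.1555


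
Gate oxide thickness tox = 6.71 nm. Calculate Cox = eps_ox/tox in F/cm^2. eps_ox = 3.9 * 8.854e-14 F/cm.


Step 1: eps_ox = 3.9 * 8.854e-14 = 3.45306e-13 F/cm
Step 2: tox in cm = 6.71 nm * 1e-7 = 6.7100e-07 cm
Step 3: Cox = 3.45306e-13 / 6.7100e-07 = 5.15e-07 F/cm^2

5.15e-07


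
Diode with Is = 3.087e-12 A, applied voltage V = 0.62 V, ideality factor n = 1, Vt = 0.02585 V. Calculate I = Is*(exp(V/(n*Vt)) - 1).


Step 1: V/(n*Vt) = 0.62/(1*0.02585) = 23.9845
Step 2: exp(23.9845) = 2.6082e+10
Step 3: I = 3.087e-12 * (2.6082e+10 - 1) = 8.05e-02 A

8.05e-02


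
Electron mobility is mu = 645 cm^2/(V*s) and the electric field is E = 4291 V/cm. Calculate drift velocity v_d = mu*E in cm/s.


Step 1: v_d = mu * E
Step 2: v_d = 645 * 4291 = 2767695
Step 3: v_d = 2.77e+06 cm/s

2.77e+06


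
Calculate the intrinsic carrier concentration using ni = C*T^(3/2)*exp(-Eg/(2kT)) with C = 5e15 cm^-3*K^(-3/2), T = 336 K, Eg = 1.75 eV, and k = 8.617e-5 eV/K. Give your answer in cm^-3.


Step 1: Compute kT = 8.617e-5 * 336 = 0.02895312 eV
Step 2: Exponent = -Eg/(2kT) = -1.75/(2*0.02895312) = -30.22127
Step 3: T^(3/2) = 336^1.5 = 6158.98
Step 4: ni = 5e15 * 6158.98 * exp(-30.22127) = 2.31e+06 cm^-3

2.31e+06


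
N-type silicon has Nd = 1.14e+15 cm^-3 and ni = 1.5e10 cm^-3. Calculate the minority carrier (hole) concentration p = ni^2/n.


Step 1: Since Nd >> ni, n ≈ Nd = 1.14e+15 cm^-3
Step 2: p = ni^2 / n = (1.5e10)^2 / 1.14e+15
Step 3: p = 2.25e20 / 1.14e+15 = 1.97e+05 cm^-3

1.97e+05


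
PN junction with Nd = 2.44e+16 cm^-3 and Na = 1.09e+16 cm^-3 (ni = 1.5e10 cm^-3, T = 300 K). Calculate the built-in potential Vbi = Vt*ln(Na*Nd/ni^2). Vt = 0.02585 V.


Step 1: Compute Na*Nd/ni^2 = 1.09e+16 * 2.44e+16 / (1.5e10)^2 = 1.1820e+12
Step 2: ln(1.1820e+12) = 27.7982
Step 3: Vbi = 0.02585 * 27.7982 = 0.719 V

0.719


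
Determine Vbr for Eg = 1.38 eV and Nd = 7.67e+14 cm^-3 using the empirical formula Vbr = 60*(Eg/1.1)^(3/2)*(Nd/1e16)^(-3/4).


Step 1: Eg/1.1 = 1.38/1.1 = 1.254545
Step 2: (Eg/1.1)^1.5 = 1.254545^1.5 = 1.405172
Step 3: (Nd/1e16)^(-0.75) = (0.0767)^(-0.75) = 6.861254
Step 4: Vbr = 60 * 1.405172 * 6.861254 = 578.5 V

578.5


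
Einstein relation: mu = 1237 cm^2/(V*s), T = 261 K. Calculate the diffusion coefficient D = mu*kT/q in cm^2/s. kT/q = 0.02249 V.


Step 1: D = mu * (kT/q)
Step 2: D = 1237 * 0.02249
Step 3: D = 27.82 cm^2/s

27.82


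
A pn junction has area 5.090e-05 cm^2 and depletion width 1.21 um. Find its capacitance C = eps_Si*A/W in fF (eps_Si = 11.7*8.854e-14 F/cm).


Step 1: eps_Si = 11.7 * 8.854e-14 = 1.035918e-12 F/cm
Step 2: W in cm = 1.21 * 1e-4 = 1.21e-04 cm
Step 3: C = 1.035918e-12 * 5.090e-05 / 1.21e-04 = 4.357705e-13 F
Step 4: C = 435.77 fF

435.77


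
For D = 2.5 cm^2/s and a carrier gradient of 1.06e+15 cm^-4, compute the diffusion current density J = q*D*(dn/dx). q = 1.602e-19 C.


Step 1: J = q * D * (dn/dx)
Step 2: J = 1.602e-19 * 2.5 * 1.06e+15
Step 3: J = 4.25e-04 A/cm^2

4.25e-04


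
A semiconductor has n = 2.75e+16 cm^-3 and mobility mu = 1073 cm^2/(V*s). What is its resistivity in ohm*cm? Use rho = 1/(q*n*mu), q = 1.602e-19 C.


Step 1: sigma = q * n * mu = 1.602e-19 * 2.75e+16 * 1073 = 4.72710e+00 S/cm
Step 2: rho = 1 / sigma = 1 / 4.72710e+00 = 0.2115 ohm*cm

0.2115


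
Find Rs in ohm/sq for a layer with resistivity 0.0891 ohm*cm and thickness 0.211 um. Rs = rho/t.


Step 1: Convert thickness to cm: t = 0.211 um = 2.1100e-05 cm
Step 2: Rs = rho / t = 0.0891 / 2.1100e-05
Step 3: Rs = 4222.7 ohm/sq

4222.7


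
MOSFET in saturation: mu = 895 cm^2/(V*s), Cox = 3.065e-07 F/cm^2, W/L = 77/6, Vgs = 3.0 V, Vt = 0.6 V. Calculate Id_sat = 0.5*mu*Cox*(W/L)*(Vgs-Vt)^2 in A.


Step 1: Overdrive voltage Vov = Vgs - Vt = 3.0 - 0.6 = 2.4 V
Step 2: W/L = 77/6 = 12.8333
Step 3: Id = 0.5 * 895 * 3.065e-07 * 12.8333 * 2.4^2
Step 4: Id = 1.01e-02 A

1.01e-02


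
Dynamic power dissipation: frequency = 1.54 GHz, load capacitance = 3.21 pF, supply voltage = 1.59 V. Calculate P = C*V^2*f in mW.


Step 1: V^2 = 1.59^2 = 2.5281 V^2
Step 2: P = C*V^2*f = 3.21e-12 F * 2.5281 * 1.54e9 Hz
Step 3: P = 1.249740954e-02 W
Step 4: P = 12.497 mW

12.497


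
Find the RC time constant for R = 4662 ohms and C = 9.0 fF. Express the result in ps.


Step 1: tau = R * C
Step 2: tau = 4662 * 9.0 fF = 4662 * 9.0e-15 F
Step 3: tau = 4.1958e-11 s = 41.958 ps

41.958


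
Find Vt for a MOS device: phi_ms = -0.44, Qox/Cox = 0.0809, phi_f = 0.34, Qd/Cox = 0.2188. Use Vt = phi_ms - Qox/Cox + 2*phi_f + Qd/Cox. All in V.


Step 1: Vt = phi_ms - Qox/Cox + 2*phi_f + Qd/Cox
Step 2: Vt = -0.44 - 0.0809 + 2*0.34 + 0.2188
Step 3: Vt = -0.44 - 0.0809 + 0.68 + 0.2188
Step 4: Vt = 0.3779 V

0.3779


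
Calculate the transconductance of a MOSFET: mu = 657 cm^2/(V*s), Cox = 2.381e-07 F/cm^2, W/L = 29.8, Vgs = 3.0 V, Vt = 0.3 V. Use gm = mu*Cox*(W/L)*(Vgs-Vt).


Step 1: Vov = Vgs - Vt = 3.0 - 0.3 = 2.7 V
Step 2: gm = mu * Cox * (W/L) * Vov
Step 3: gm = 657 * 2.381e-07 * 29.8 * 2.7 = 1.26e-02 S

1.26e-02


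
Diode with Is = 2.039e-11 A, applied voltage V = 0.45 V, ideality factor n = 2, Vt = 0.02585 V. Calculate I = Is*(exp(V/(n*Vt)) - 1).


Step 1: V/(n*Vt) = 0.45/(2*0.02585) = 8.7041
Step 2: exp(8.7041) = 6.0276e+03
Step 3: I = 2.039e-11 * (6.0276e+03 - 1) = 1.23e-07 A

1.23e-07


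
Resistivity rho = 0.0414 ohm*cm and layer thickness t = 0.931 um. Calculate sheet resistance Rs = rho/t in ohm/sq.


Step 1: Convert thickness to cm: t = 0.931 um = 9.3100e-05 cm
Step 2: Rs = rho / t = 0.0414 / 9.3100e-05
Step 3: Rs = 444.7 ohm/sq

444.7


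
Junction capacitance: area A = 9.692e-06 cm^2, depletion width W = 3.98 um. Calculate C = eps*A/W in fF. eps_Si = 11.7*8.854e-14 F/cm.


Step 1: eps_Si = 11.7 * 8.854e-14 = 1.035918e-12 F/cm
Step 2: W in cm = 3.98 * 1e-4 = 3.98e-04 cm
Step 3: C = 1.035918e-12 * 9.692e-06 / 3.98e-04 = 2.522643e-14 F
Step 4: C = 25.23 fF

25.23


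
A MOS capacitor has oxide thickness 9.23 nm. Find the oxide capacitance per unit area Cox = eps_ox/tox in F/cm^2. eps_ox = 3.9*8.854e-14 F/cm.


Step 1: eps_ox = 3.9 * 8.854e-14 = 3.45306e-13 F/cm
Step 2: tox in cm = 9.23 nm * 1e-7 = 9.2300e-07 cm
Step 3: Cox = 3.45306e-13 / 9.2300e-07 = 3.74e-07 F/cm^2

3.74e-07


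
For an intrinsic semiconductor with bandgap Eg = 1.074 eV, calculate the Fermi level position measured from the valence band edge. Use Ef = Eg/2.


Step 1: For an intrinsic semiconductor, the Fermi level sits at midgap.
Step 2: Ef = Eg / 2 = 1.074 / 2 = 0.537 eV

0.537


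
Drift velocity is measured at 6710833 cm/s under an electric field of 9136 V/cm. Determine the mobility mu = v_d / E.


Step 1: mu = v_d / E
Step 2: mu = 6710833 / 9136
Step 3: mu = 734.55 cm^2/(V*s)

734.55


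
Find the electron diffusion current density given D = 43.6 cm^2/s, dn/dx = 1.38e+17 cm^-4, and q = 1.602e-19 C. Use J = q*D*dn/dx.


Step 1: J = q * D * (dn/dx)
Step 2: J = 1.602e-19 * 43.6 * 1.38e+17
Step 3: J = 9.64e-01 A/cm^2

9.64e-01


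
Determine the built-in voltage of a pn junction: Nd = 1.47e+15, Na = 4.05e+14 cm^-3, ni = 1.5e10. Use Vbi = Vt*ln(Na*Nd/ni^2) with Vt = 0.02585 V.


Step 1: Compute Na*Nd/ni^2 = 4.05e+14 * 1.47e+15 / (1.5e10)^2 = 2.6460e+09
Step 2: ln(2.6460e+09) = 21.6963
Step 3: Vbi = 0.02585 * 21.6963 = 0.561 V

0.561


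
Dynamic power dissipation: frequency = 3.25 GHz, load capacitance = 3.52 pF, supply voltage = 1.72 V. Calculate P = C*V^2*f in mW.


Step 1: V^2 = 1.72^2 = 2.9584 V^2
Step 2: P = C*V^2*f = 3.52e-12 F * 2.9584 * 3.25e9 Hz
Step 3: P = 3.3844096e-02 W
Step 4: P = 33.844 mW

33.844


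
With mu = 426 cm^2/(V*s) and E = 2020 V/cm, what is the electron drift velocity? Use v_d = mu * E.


Step 1: v_d = mu * E
Step 2: v_d = 426 * 2020 = 860520
Step 3: v_d = 8.61e+05 cm/s

8.61e+05


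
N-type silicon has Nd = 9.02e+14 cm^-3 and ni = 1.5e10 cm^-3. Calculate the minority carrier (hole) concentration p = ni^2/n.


Step 1: Since Nd >> ni, n ≈ Nd = 9.02e+14 cm^-3
Step 2: p = ni^2 / n = (1.5e10)^2 / 9.02e+14
Step 3: p = 2.25e20 / 9.02e+14 = 2.49e+05 cm^-3

2.49e+05


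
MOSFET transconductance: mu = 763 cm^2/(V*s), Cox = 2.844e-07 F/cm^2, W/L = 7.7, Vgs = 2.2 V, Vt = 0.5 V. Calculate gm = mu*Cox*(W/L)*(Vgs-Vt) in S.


Step 1: Vov = Vgs - Vt = 2.2 - 0.5 = 1.7 V
Step 2: gm = mu * Cox * (W/L) * Vov
Step 3: gm = 763 * 2.844e-07 * 7.7 * 1.7 = 2.84e-03 S

2.84e-03


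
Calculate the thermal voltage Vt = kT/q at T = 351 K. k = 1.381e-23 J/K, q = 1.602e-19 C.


Step 1: kT = 1.381e-23 * 351 = 4.84731e-21 J
Step 2: Vt = kT/q = 4.84731e-21 / 1.602e-19
Step 3: Vt = 0.03026 V

0.03026


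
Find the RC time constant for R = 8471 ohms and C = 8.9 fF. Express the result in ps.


Step 1: tau = R * C
Step 2: tau = 8471 * 8.9 fF = 8471 * 8.9e-15 F
Step 3: tau = 7.53919e-11 s = 75.3919 ps

75.3919


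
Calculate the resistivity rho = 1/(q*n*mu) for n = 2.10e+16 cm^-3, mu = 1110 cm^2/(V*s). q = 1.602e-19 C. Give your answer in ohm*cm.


Step 1: sigma = q * n * mu = 1.602e-19 * 2.10e+16 * 1110 = 3.73426e+00 S/cm
Step 2: rho = 1 / sigma = 1 / 3.73426e+00 = 0.2678 ohm*cm

0.2678


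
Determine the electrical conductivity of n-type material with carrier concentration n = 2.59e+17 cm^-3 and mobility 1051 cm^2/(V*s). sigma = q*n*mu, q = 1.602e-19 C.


Step 1: sigma = q * n * mu
Step 2: sigma = 1.602e-19 * 2.59e+17 * 1051
Step 3: sigma = 4.361e+01 S/cm

4.361e+01


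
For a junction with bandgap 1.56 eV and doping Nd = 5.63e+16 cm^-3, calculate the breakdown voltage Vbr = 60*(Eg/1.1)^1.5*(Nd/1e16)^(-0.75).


Step 1: Eg/1.1 = 1.56/1.1 = 1.418182
Step 2: (Eg/1.1)^1.5 = 1.418182^1.5 = 1.688877
Step 3: (Nd/1e16)^(-0.75) = (5.63)^(-0.75) = 0.273602
Step 4: Vbr = 60 * 1.688877 * 0.273602 = 27.7 V

27.7


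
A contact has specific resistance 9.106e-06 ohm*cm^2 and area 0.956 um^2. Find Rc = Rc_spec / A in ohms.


Step 1: Convert area to cm^2: 0.956 um^2 = 9.5600e-09 cm^2
Step 2: Rc = Rc_spec / A = 9.106e-06 / 9.5600e-09
Step 3: Rc = 9.53e+02 ohms

9.53e+02


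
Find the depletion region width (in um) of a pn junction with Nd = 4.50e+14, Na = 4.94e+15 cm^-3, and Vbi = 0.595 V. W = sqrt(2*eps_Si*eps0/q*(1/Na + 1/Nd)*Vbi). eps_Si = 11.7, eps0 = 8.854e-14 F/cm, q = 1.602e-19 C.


Step 1: 1/Na + 1/Nd = 1/4.94e+15 + 1/4.50e+14 = 2.42465e-15
Step 2: 2*eps*eps0/q = 2*11.7*8.854e-14/1.602e-19 = 1.293281e+07
Step 3: W^2 = 1.293281e+07 * 2.42465e-15 * 0.595 = 1.86577e-08
Step 4: W = sqrt(1.86577e-08) = 1.366e-04 cm = 1.366 um

1.366


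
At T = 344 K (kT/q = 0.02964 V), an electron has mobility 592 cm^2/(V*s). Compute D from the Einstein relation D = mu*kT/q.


Step 1: D = mu * (kT/q)
Step 2: D = 592 * 0.02964
Step 3: D = 17.55 cm^2/s

17.55


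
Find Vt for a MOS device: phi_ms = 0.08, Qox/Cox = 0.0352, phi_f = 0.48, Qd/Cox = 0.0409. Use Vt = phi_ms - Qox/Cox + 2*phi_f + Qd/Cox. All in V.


Step 1: Vt = phi_ms - Qox/Cox + 2*phi_f + Qd/Cox
Step 2: Vt = 0.08 - 0.0352 + 2*0.48 + 0.0409
Step 3: Vt = 0.08 - 0.0352 + 0.96 + 0.0409
Step 4: Vt = 1.0457 V

1.0457


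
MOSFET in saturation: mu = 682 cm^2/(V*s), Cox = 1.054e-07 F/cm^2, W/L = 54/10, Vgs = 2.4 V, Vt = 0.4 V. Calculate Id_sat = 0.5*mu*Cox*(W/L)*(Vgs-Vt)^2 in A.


Step 1: Overdrive voltage Vov = Vgs - Vt = 2.4 - 0.4 = 2.0 V
Step 2: W/L = 54/10 = 5.4
Step 3: Id = 0.5 * 682 * 1.054e-07 * 5.4 * 2.0^2
Step 4: Id = 7.76e-04 A

7.76e-04


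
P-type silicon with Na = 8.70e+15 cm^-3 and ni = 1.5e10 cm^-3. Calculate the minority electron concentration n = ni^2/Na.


Step 1: Majority hole concentration p ≈ Na = 8.70e+15 cm^-3
Step 2: n = ni^2 / Na = (1.5e10)^2 / 8.70e+15
Step 3: n = 2.59e+04 cm^-3

2.59e+04


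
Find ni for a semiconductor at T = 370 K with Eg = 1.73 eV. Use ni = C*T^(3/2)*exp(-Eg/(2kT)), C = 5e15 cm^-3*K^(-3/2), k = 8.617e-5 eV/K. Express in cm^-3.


Step 1: Compute kT = 8.617e-5 * 370 = 0.0318829 eV
Step 2: Exponent = -Eg/(2kT) = -1.73/(2*0.0318829) = -27.13053
Step 3: T^(3/2) = 370^1.5 = 7117.09
Step 4: ni = 5e15 * 7117.09 * exp(-27.13053) = 5.87e+07 cm^-3

5.87e+07


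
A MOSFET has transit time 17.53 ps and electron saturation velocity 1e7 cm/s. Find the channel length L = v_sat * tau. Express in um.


Step 1: tau in seconds = 17.53 ps * 1e-12 = 1.7530e-11 s
Step 2: L = v_sat * tau = 1e7 * 1.7530e-11 = 1.7530e-04 cm
Step 3: L in um = 1.7530e-04 * 1e4 = 1.753 um

1.753


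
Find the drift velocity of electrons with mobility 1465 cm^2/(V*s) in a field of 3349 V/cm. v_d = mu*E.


Step 1: v_d = mu * E
Step 2: v_d = 1465 * 3349 = 4906285
Step 3: v_d = 4.91e+06 cm/s

4.91e+06


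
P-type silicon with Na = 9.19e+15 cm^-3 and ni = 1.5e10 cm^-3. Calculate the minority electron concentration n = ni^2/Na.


Step 1: Majority hole concentration p ≈ Na = 9.19e+15 cm^-3
Step 2: n = ni^2 / Na = (1.5e10)^2 / 9.19e+15
Step 3: n = 2.45e+04 cm^-3

2.45e+04


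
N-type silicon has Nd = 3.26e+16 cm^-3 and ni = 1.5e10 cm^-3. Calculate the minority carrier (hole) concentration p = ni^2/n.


Step 1: Since Nd >> ni, n ≈ Nd = 3.26e+16 cm^-3
Step 2: p = ni^2 / n = (1.5e10)^2 / 3.26e+16
Step 3: p = 2.25e20 / 3.26e+16 = 6.90e+03 cm^-3

6.90e+03


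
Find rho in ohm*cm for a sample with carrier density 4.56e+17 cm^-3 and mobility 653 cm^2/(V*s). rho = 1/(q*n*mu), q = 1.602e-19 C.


Step 1: sigma = q * n * mu = 1.602e-19 * 4.56e+17 * 653 = 4.77024e+01 S/cm
Step 2: rho = 1 / sigma = 1 / 4.77024e+01 = 0.02096 ohm*cm

0.02096


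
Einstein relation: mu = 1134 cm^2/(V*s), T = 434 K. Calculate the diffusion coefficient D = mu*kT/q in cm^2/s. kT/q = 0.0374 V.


Step 1: D = mu * (kT/q)
Step 2: D = 1134 * 0.0374
Step 3: D = 42.41 cm^2/s

42.41


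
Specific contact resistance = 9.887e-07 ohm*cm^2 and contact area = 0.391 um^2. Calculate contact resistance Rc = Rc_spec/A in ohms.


Step 1: Convert area to cm^2: 0.391 um^2 = 3.9100e-09 cm^2
Step 2: Rc = Rc_spec / A = 9.887e-07 / 3.9100e-09
Step 3: Rc = 2.53e+02 ohms

2.53e+02


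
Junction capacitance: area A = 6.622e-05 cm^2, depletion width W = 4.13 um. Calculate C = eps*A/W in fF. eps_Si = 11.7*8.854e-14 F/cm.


Step 1: eps_Si = 11.7 * 8.854e-14 = 1.035918e-12 F/cm
Step 2: W in cm = 4.13 * 1e-4 = 4.13e-04 cm
Step 3: C = 1.035918e-12 * 6.622e-05 / 4.13e-04 = 1.660980e-13 F
Step 4: C = 166.1 fF

166.1


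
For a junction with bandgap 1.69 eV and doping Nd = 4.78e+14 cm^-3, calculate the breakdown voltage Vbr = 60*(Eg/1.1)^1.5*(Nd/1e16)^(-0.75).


Step 1: Eg/1.1 = 1.69/1.1 = 1.536364
Step 2: (Eg/1.1)^1.5 = 1.536364^1.5 = 1.904326
Step 3: (Nd/1e16)^(-0.75) = (0.0478)^(-0.75) = 9.782032
Step 4: Vbr = 60 * 1.904326 * 9.782032 = 1117.7 V

1117.7


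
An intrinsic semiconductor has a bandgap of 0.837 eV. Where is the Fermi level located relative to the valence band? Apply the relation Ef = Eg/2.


Step 1: For an intrinsic semiconductor, the Fermi level sits at midgap.
Step 2: Ef = Eg / 2 = 0.837 / 2 = 0.4185 eV

0.4185


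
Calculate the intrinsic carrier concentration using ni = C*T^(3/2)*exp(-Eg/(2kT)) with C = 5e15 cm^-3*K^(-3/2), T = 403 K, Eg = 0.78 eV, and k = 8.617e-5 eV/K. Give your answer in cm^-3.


Step 1: Compute kT = 8.617e-5 * 403 = 0.03472651 eV
Step 2: Exponent = -Eg/(2kT) = -0.78/(2*0.03472651) = -11.23061
Step 3: T^(3/2) = 403^1.5 = 8090.17
Step 4: ni = 5e15 * 8090.17 * exp(-11.23061) = 5.36e+14 cm^-3

5.36e+14


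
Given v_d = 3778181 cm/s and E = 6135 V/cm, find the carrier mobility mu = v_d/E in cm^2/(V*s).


Step 1: mu = v_d / E
Step 2: mu = 3778181 / 6135
Step 3: mu = 615.84 cm^2/(V*s)

615.84


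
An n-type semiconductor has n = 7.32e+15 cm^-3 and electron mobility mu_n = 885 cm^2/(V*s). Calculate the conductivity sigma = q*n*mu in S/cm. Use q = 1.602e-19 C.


Step 1: sigma = q * n * mu
Step 2: sigma = 1.602e-19 * 7.32e+15 * 885
Step 3: sigma = 1.038e+00 S/cm

1.038e+00


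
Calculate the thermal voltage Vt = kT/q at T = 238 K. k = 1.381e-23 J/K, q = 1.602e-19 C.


Step 1: kT = 1.381e-23 * 238 = 3.28678e-21 J
Step 2: Vt = kT/q = 3.28678e-21 / 1.602e-19
Step 3: Vt = 0.02052 V

0.02052


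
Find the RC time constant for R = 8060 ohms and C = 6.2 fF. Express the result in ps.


Step 1: tau = R * C
Step 2: tau = 8060 * 6.2 fF = 8060 * 6.2e-15 F
Step 3: tau = 4.9972e-11 s = 49.972 ps

49.972


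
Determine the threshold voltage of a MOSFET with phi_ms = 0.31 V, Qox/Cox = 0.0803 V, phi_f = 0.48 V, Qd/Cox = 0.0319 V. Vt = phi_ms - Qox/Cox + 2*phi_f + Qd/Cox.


Step 1: Vt = phi_ms - Qox/Cox + 2*phi_f + Qd/Cox
Step 2: Vt = 0.31 - 0.0803 + 2*0.48 + 0.0319
Step 3: Vt = 0.31 - 0.0803 + 0.96 + 0.0319
Step 4: Vt = 1.2216 V

1.2216


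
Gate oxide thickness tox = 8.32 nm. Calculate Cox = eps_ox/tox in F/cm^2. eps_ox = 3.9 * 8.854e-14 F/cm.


Step 1: eps_ox = 3.9 * 8.854e-14 = 3.45306e-13 F/cm
Step 2: tox in cm = 8.32 nm * 1e-7 = 8.3200e-07 cm
Step 3: Cox = 3.45306e-13 / 8.3200e-07 = 4.15e-07 F/cm^2

4.15e-07


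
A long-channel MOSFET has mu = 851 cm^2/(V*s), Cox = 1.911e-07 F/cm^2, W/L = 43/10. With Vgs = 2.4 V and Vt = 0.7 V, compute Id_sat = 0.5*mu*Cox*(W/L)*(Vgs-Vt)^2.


Step 1: Overdrive voltage Vov = Vgs - Vt = 2.4 - 0.7 = 1.7 V
Step 2: W/L = 43/10 = 4.3
Step 3: Id = 0.5 * 851 * 1.911e-07 * 4.3 * 1.7^2
Step 4: Id = 1.01e-03 A

1.01e-03


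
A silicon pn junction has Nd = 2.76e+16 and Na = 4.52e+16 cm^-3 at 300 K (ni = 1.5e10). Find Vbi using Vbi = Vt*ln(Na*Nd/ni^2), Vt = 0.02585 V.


Step 1: Compute Na*Nd/ni^2 = 4.52e+16 * 2.76e+16 / (1.5e10)^2 = 5.5445e+12
Step 2: ln(5.5445e+12) = 29.3438
Step 3: Vbi = 0.02585 * 29.3438 = 0.759 V

0.759


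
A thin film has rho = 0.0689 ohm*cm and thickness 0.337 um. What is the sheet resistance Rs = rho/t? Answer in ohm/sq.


Step 1: Convert thickness to cm: t = 0.337 um = 3.3700e-05 cm
Step 2: Rs = rho / t = 0.0689 / 3.3700e-05
Step 3: Rs = 2044.5 ohm/sq

2044.5


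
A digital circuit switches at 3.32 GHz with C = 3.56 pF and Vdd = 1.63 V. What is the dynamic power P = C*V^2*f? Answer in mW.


Step 1: V^2 = 1.63^2 = 2.6569 V^2
Step 2: P = C*V^2*f = 3.56e-12 F * 2.6569 * 3.32e9 Hz
Step 3: P = 3.140243248e-02 W
Step 4: P = 31.402 mW

31.402


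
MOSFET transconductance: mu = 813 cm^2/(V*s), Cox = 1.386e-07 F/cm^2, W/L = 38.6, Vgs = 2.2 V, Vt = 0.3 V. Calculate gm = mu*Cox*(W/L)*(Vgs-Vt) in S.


Step 1: Vov = Vgs - Vt = 2.2 - 0.3 = 1.9 V
Step 2: gm = mu * Cox * (W/L) * Vov
Step 3: gm = 813 * 1.386e-07 * 38.6 * 1.9 = 8.26e-03 S

8.26e-03


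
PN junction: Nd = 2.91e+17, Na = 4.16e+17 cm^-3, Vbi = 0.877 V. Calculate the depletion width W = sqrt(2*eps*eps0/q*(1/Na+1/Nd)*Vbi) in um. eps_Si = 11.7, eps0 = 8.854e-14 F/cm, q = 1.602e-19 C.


Step 1: 1/Na + 1/Nd = 1/4.16e+17 + 1/2.91e+17 = 5.84027e-18
Step 2: 2*eps*eps0/q = 2*11.7*8.854e-14/1.602e-19 = 1.293281e+07
Step 3: W^2 = 1.293281e+07 * 5.84027e-18 * 0.877 = 6.62408e-11
Step 4: W = sqrt(6.62408e-11) = 8.139e-06 cm = 0.08139 um

0.08139


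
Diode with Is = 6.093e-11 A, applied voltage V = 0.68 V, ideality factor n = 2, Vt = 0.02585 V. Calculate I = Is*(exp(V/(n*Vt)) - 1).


Step 1: V/(n*Vt) = 0.68/(2*0.02585) = 13.1528
Step 2: exp(13.1528) = 5.1545e+05
Step 3: I = 6.093e-11 * (5.1545e+05 - 1) = 3.14e-05 A

3.14e-05


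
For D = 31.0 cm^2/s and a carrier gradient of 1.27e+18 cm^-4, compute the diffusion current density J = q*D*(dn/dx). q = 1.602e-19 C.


Step 1: J = q * D * (dn/dx)
Step 2: J = 1.602e-19 * 31.0 * 1.27e+18
Step 3: J = 6.31e+00 A/cm^2

6.31e+00


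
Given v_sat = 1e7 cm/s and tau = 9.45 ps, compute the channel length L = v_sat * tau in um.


Step 1: tau in seconds = 9.45 ps * 1e-12 = 9.4500e-12 s
Step 2: L = v_sat * tau = 1e7 * 9.4500e-12 = 9.4500e-05 cm
Step 3: L in um = 9.4500e-05 * 1e4 = 0.945 um

0.945


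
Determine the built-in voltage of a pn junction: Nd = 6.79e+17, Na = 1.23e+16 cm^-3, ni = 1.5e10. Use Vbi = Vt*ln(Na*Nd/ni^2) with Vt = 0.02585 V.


Step 1: Compute Na*Nd/ni^2 = 1.23e+16 * 6.79e+17 / (1.5e10)^2 = 3.7119e+13
Step 2: ln(3.7119e+13) = 31.2452
Step 3: Vbi = 0.02585 * 31.2452 = 0.808 V

0.808


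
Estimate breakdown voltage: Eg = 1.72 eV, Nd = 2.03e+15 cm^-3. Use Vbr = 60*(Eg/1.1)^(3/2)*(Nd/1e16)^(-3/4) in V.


Step 1: Eg/1.1 = 1.72/1.1 = 1.563636
Step 2: (Eg/1.1)^1.5 = 1.563636^1.5 = 1.955255
Step 3: (Nd/1e16)^(-0.75) = (0.203)^(-0.75) = 3.306572
Step 4: Vbr = 60 * 1.955255 * 3.306572 = 387.9 V

387.9


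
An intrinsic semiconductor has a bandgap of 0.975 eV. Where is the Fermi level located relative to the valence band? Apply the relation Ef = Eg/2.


Step 1: For an intrinsic semiconductor, the Fermi level sits at midgap.
Step 2: Ef = Eg / 2 = 0.975 / 2 = 0.4875 eV

0.4875


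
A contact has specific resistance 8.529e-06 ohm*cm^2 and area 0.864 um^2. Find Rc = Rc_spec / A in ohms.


Step 1: Convert area to cm^2: 0.864 um^2 = 8.6400e-09 cm^2
Step 2: Rc = Rc_spec / A = 8.529e-06 / 8.6400e-09
Step 3: Rc = 9.87e+02 ohms

9.87e+02


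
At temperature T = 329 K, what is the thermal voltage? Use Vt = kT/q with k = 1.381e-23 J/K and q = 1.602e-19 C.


Step 1: kT = 1.381e-23 * 329 = 4.54349e-21 J
Step 2: Vt = kT/q = 4.54349e-21 / 1.602e-19
Step 3: Vt = 0.02836 V

0.02836


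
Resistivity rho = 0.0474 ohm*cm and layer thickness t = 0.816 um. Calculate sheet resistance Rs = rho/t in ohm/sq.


Step 1: Convert thickness to cm: t = 0.816 um = 8.1600e-05 cm
Step 2: Rs = rho / t = 0.0474 / 8.1600e-05
Step 3: Rs = 580.9 ohm/sq

580.9


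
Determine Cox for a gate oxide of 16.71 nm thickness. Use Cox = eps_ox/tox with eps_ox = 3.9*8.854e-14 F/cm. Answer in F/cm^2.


Step 1: eps_ox = 3.9 * 8.854e-14 = 3.45306e-13 F/cm
Step 2: tox in cm = 16.71 nm * 1e-7 = 1.6710e-06 cm
Step 3: Cox = 3.45306e-13 / 1.6710e-06 = 2.07e-07 F/cm^2

2.07e-07


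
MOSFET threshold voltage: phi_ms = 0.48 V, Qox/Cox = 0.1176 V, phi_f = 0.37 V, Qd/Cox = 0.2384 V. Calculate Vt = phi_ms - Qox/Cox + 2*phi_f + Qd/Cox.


Step 1: Vt = phi_ms - Qox/Cox + 2*phi_f + Qd/Cox
Step 2: Vt = 0.48 - 0.1176 + 2*0.37 + 0.2384
Step 3: Vt = 0.48 - 0.1176 + 0.74 + 0.2384
Step 4: Vt = 1.3408 V

1.3408


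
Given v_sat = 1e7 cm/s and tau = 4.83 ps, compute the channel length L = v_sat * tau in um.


Step 1: tau in seconds = 4.83 ps * 1e-12 = 4.8300e-12 s
Step 2: L = v_sat * tau = 1e7 * 4.8300e-12 = 4.8300e-05 cm
Step 3: L in um = 4.8300e-05 * 1e4 = 0.483 um

0.483


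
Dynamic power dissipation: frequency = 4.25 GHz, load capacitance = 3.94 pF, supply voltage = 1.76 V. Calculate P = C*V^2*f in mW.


Step 1: V^2 = 1.76^2 = 3.0976 V^2
Step 2: P = C*V^2*f = 3.94e-12 F * 3.0976 * 4.25e9 Hz
Step 3: P = 5.1869312e-02 W
Step 4: P = 51.869 mW

51.869


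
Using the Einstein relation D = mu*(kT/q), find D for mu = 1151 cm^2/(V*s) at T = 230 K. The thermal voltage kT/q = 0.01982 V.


Step 1: D = mu * (kT/q)
Step 2: D = 1151 * 0.01982
Step 3: D = 22.81 cm^2/s

22.81


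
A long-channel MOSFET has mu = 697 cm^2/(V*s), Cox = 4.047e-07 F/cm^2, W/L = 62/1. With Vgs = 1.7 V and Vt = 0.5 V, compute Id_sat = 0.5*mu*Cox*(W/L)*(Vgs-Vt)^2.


Step 1: Overdrive voltage Vov = Vgs - Vt = 1.7 - 0.5 = 1.2 V
Step 2: W/L = 62/1 = 62
Step 3: Id = 0.5 * 697 * 4.047e-07 * 62 * 1.2^2
Step 4: Id = 1.26e-02 A

1.26e-02


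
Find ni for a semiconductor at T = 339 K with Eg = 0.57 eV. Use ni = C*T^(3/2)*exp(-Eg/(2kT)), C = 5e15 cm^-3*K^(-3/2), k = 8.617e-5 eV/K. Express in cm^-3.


Step 1: Compute kT = 8.617e-5 * 339 = 0.02921163 eV
Step 2: Exponent = -Eg/(2kT) = -0.57/(2*0.02921163) = -9.75639
Step 3: T^(3/2) = 339^1.5 = 6241.65
Step 4: ni = 5e15 * 6241.65 * exp(-9.75639) = 1.81e+15 cm^-3

1.81e+15


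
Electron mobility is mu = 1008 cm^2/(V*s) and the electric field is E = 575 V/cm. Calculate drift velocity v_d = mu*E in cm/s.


Step 1: v_d = mu * E
Step 2: v_d = 1008 * 575 = 579600
Step 3: v_d = 5.80e+05 cm/s

5.80e+05


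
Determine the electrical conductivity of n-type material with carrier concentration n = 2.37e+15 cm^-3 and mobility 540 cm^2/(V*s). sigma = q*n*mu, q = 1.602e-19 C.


Step 1: sigma = q * n * mu
Step 2: sigma = 1.602e-19 * 2.37e+15 * 540
Step 3: sigma = 2.050e-01 S/cm

2.050e-01


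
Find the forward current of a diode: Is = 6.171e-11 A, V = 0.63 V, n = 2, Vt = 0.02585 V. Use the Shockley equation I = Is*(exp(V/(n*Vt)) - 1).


Step 1: V/(n*Vt) = 0.63/(2*0.02585) = 12.1857
Step 2: exp(12.1857) = 1.9597e+05
Step 3: I = 6.171e-11 * (1.9597e+05 - 1) = 1.21e-05 A

1.21e-05


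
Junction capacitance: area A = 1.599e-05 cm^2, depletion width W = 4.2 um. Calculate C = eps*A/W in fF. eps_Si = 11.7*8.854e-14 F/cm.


Step 1: eps_Si = 11.7 * 8.854e-14 = 1.035918e-12 F/cm
Step 2: W in cm = 4.2 * 1e-4 = 4.20e-04 cm
Step 3: C = 1.035918e-12 * 1.599e-05 / 4.20e-04 = 3.943888e-14 F
Step 4: C = 39.44 fF

39.44


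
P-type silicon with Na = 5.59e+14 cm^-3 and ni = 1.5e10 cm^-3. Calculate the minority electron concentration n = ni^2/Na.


Step 1: Majority hole concentration p ≈ Na = 5.59e+14 cm^-3
Step 2: n = ni^2 / Na = (1.5e10)^2 / 5.59e+14
Step 3: n = 4.03e+05 cm^-3

4.03e+05


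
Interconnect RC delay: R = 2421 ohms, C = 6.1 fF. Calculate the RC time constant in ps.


Step 1: tau = R * C
Step 2: tau = 2421 * 6.1 fF = 2421 * 6.1e-15 F
Step 3: tau = 1.47681e-11 s = 14.7681 ps

14.7681


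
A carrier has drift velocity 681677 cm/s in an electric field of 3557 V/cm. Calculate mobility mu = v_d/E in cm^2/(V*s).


Step 1: mu = v_d / E
Step 2: mu = 681677 / 3557
Step 3: mu = 191.64 cm^2/(V*s)

191.64


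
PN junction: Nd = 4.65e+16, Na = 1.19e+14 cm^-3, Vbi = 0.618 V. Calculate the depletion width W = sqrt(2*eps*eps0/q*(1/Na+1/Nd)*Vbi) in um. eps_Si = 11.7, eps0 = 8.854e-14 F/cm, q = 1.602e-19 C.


Step 1: 1/Na + 1/Nd = 1/1.19e+14 + 1/4.65e+16 = 8.42487e-15
Step 2: 2*eps*eps0/q = 2*11.7*8.854e-14/1.602e-19 = 1.293281e+07
Step 3: W^2 = 1.293281e+07 * 8.42487e-15 * 0.618 = 6.73356e-08
Step 4: W = sqrt(6.73356e-08) = 2.595e-04 cm = 2.595 um

2.595


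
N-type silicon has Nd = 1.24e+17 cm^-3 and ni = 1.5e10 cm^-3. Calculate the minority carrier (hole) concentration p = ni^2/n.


Step 1: Since Nd >> ni, n ≈ Nd = 1.24e+17 cm^-3
Step 2: p = ni^2 / n = (1.5e10)^2 / 1.24e+17
Step 3: p = 2.25e20 / 1.24e+17 = 1.81e+03 cm^-3

1.81e+03


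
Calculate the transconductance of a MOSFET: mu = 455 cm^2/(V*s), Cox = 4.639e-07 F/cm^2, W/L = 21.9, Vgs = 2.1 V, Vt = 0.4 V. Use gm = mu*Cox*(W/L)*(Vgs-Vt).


Step 1: Vov = Vgs - Vt = 2.1 - 0.4 = 1.7 V
Step 2: gm = mu * Cox * (W/L) * Vov
Step 3: gm = 455 * 4.639e-07 * 21.9 * 1.7 = 7.86e-03 S

7.86e-03


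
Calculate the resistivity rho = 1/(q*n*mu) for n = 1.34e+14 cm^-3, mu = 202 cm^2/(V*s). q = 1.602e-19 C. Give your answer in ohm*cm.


Step 1: sigma = q * n * mu = 1.602e-19 * 1.34e+14 * 202 = 4.33629e-03 S/cm
Step 2: rho = 1 / sigma = 1 / 4.33629e-03 = 230.6 ohm*cm

230.6


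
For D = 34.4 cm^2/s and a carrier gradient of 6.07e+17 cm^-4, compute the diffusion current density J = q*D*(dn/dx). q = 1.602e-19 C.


Step 1: J = q * D * (dn/dx)
Step 2: J = 1.602e-19 * 34.4 * 6.07e+17
Step 3: J = 3.35e+00 A/cm^2

3.35e+00


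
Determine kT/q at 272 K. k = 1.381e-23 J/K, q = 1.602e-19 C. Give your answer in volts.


Step 1: kT = 1.381e-23 * 272 = 3.75632e-21 J
Step 2: Vt = kT/q = 3.75632e-21 / 1.602e-19
Step 3: Vt = 0.02345 V

0.02345


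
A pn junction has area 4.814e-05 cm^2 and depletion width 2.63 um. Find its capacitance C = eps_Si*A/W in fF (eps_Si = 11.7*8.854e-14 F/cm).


Step 1: eps_Si = 11.7 * 8.854e-14 = 1.035918e-12 F/cm
Step 2: W in cm = 2.63 * 1e-4 = 2.63e-04 cm
Step 3: C = 1.035918e-12 * 4.814e-05 / 2.63e-04 = 1.896163e-13 F
Step 4: C = 189.62 fF

189.62


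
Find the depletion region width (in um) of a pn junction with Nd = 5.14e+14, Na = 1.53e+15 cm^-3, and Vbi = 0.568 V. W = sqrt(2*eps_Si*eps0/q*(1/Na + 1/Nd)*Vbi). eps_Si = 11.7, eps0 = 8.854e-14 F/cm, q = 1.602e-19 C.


Step 1: 1/Na + 1/Nd = 1/1.53e+15 + 1/5.14e+14 = 2.59912e-15
Step 2: 2*eps*eps0/q = 2*11.7*8.854e-14/1.602e-19 = 1.293281e+07
Step 3: W^2 = 1.293281e+07 * 2.59912e-15 * 0.568 = 1.90927e-08
Step 4: W = sqrt(1.90927e-08) = 1.382e-04 cm = 1.382 um

1.382


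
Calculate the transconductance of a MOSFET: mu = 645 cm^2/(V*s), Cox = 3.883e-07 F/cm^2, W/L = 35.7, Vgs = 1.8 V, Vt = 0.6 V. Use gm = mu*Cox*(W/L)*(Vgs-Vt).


Step 1: Vov = Vgs - Vt = 1.8 - 0.6 = 1.2 V
Step 2: gm = mu * Cox * (W/L) * Vov
Step 3: gm = 645 * 3.883e-07 * 35.7 * 1.2 = 1.07e-02 S

1.07e-02


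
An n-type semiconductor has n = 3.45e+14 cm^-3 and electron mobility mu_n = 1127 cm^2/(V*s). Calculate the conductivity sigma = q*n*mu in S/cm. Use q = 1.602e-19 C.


Step 1: sigma = q * n * mu
Step 2: sigma = 1.602e-19 * 3.45e+14 * 1127
Step 3: sigma = 6.229e-02 S/cm

6.229e-02


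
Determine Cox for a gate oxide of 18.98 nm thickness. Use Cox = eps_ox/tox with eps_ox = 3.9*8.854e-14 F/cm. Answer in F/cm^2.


Step 1: eps_ox = 3.9 * 8.854e-14 = 3.45306e-13 F/cm
Step 2: tox in cm = 18.98 nm * 1e-7 = 1.8980e-06 cm
Step 3: Cox = 3.45306e-13 / 1.8980e-06 = 1.82e-07 F/cm^2

1.82e-07


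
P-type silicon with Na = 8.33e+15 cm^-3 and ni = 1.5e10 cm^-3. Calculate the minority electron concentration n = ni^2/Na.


Step 1: Majority hole concentration p ≈ Na = 8.33e+15 cm^-3
Step 2: n = ni^2 / Na = (1.5e10)^2 / 8.33e+15
Step 3: n = 2.70e+04 cm^-3

2.70e+04


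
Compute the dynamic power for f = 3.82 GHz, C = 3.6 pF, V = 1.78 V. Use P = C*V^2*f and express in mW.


Step 1: V^2 = 1.78^2 = 3.1684 V^2
Step 2: P = C*V^2*f = 3.6e-12 F * 3.1684 * 3.82e9 Hz
Step 3: P = 4.35718368e-02 W
Step 4: P = 43.572 mW

43.572


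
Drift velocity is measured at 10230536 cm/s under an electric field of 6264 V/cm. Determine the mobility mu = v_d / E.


Step 1: mu = v_d / E
Step 2: mu = 10230536 / 6264
Step 3: mu = 1633.23 cm^2/(V*s)

1633.23


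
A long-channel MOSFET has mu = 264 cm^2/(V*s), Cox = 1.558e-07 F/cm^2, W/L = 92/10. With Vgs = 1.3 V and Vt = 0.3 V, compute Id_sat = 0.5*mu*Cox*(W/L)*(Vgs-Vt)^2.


Step 1: Overdrive voltage Vov = Vgs - Vt = 1.3 - 0.3 = 1.0 V
Step 2: W/L = 92/10 = 9.2
Step 3: Id = 0.5 * 264 * 1.558e-07 * 9.2 * 1.0^2
Step 4: Id = 1.89e-04 A

1.89e-04


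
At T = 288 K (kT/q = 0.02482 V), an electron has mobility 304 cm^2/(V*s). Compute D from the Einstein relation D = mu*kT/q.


Step 1: D = mu * (kT/q)
Step 2: D = 304 * 0.02482
Step 3: D = 7.55 cm^2/s

7.55


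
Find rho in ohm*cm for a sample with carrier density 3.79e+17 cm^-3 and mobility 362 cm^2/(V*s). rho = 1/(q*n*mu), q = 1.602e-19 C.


Step 1: sigma = q * n * mu = 1.602e-19 * 3.79e+17 * 362 = 2.19791e+01 S/cm
Step 2: rho = 1 / sigma = 1 / 2.19791e+01 = 0.0455 ohm*cm

0.0455


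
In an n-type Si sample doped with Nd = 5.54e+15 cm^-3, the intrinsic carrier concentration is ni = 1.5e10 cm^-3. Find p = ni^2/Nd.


Step 1: Since Nd >> ni, n ≈ Nd = 5.54e+15 cm^-3
Step 2: p = ni^2 / n = (1.5e10)^2 / 5.54e+15
Step 3: p = 2.25e20 / 5.54e+15 = 4.06e+04 cm^-3

4.06e+04


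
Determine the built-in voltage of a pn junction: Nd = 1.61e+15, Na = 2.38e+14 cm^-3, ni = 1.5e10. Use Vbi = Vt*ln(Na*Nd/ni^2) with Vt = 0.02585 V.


Step 1: Compute Na*Nd/ni^2 = 2.38e+14 * 1.61e+15 / (1.5e10)^2 = 1.7030e+09
Step 2: ln(1.7030e+09) = 21.2557
Step 3: Vbi = 0.02585 * 21.2557 = 0.549 V

0.549


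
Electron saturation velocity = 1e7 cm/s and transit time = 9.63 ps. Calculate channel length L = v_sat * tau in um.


Step 1: tau in seconds = 9.63 ps * 1e-12 = 9.6300e-12 s
Step 2: L = v_sat * tau = 1e7 * 9.6300e-12 = 9.6300e-05 cm
Step 3: L in um = 9.6300e-05 * 1e4 = 0.963 um

0.963


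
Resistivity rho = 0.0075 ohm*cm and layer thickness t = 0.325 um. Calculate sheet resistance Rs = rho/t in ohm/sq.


Step 1: Convert thickness to cm: t = 0.325 um = 3.2500e-05 cm
Step 2: Rs = rho / t = 0.0075 / 3.2500e-05
Step 3: Rs = 230.8 ohm/sq

230.8


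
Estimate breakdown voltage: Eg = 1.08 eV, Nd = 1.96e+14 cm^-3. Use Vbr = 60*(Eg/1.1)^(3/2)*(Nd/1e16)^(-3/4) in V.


Step 1: Eg/1.1 = 1.08/1.1 = 0.981818
Step 2: (Eg/1.1)^1.5 = 0.981818^1.5 = 0.972851
Step 3: (Nd/1e16)^(-0.75) = (0.0196)^(-0.75) = 19.090089
Step 4: Vbr = 60 * 0.972851 * 19.090089 = 1114.3 V

1114.3


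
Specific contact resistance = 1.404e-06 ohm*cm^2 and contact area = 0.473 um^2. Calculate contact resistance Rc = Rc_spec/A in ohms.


Step 1: Convert area to cm^2: 0.473 um^2 = 4.7300e-09 cm^2
Step 2: Rc = Rc_spec / A = 1.404e-06 / 4.7300e-09
Step 3: Rc = 2.97e+02 ohms

2.97e+02
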